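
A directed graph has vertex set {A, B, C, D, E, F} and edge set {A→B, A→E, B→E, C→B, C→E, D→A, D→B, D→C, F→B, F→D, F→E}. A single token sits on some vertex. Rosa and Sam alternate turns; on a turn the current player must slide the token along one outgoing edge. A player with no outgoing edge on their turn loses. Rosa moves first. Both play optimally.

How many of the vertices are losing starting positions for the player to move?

Use the standard recursion: the mover loses at a terminal position; elsewhere, the mover wins exactly when some move hands the opponent an L position.
Every edge goes from a vertex to one that appears earlier in the order E, B, C, A, D, F, so processing vertices in that order labels each vertex after all of its successors.
E: no outgoing edge → L
B: can move to E, which is L ⇒ W
C: can move to E, which is L ⇒ W
A: can move to E, which is L ⇒ W
D: moves to A(W), C(W), B(W); every one is W ⇒ L
F: can move to D, which is L ⇒ W
The L vertices are D, E; that is 2 in all.

2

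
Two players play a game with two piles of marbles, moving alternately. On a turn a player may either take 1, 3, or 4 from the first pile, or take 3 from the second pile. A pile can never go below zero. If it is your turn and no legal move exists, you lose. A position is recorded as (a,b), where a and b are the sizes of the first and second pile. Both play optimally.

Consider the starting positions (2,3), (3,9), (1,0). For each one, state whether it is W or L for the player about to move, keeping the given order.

(2,3): W, (3,9): L, (1,0): W

Compute win/loss labels from the base case upward. A position with no move is L. Any other position is W if it can reach an L in one move, else L.
No move ever increases a pile, so every position that can arise here has a ≤ 3 and b ≤ 9; it is enough to label the cells with 0 ≤ a ≤ 3 and 0 ≤ b ≤ 9.
Every move lowers a or b (never raises either), so fill the grid row by row in increasing a, and left to right within a row: each cell's successors are then already labelled.
      b=0  b=1  b=2  b=3  b=4  b=5  b=6  b=7  b=8  b=9
a=0:    L    L    L    W    W    W    L    L    L    W
a=1:    W    W    W    L    L    L    W    W    W    L
a=2:    L    L    L    W    W    W    L    L    L    W
a=3:    W    W    W    L    L    L    W    W    W    L
Cells with no legal move (terminal, hence L): (0,0), (0,1), (0,2).
The remaining L cells, each justified by listing all of its moves:
(0,6): →(0,3)(W) only, which is W, so L
(0,7): →(0,4)(W) only, which is W, so L
(0,8): →(0,5)(W) only, which is W, so L
(1,3): →(0,3)(W), (1,0)(W) — all W, so L
(1,4): →(0,4)(W), (1,1)(W) — all W, so L
(1,5): →(0,5)(W), (1,2)(W) — all W, so L
(1,9): →(0,9)(W), (1,6)(W) — all W, so L
(2,0): →(1,0)(W) only, which is W, so L
(2,1): →(1,1)(W) only, which is W, so L
(2,2): →(1,2)(W) only, which is W, so L
(2,6): →(1,6)(W), (2,3)(W) — all W, so L
(2,7): →(1,7)(W), (2,4)(W) — all W, so L
(2,8): →(1,8)(W), (2,5)(W) — all W, so L
(3,3): →(2,3)(W), (0,3)(W), (3,0)(W) — all W, so L
(3,4): →(2,4)(W), (0,4)(W), (3,1)(W) — all W, so L
(3,5): →(2,5)(W), (0,5)(W), (3,2)(W) — all W, so L
(3,9): →(2,9)(W), (0,9)(W), (3,6)(W) — all W, so L
Every other cell has at least one move into one of the L cells above, so it is W.
(2,3): the move to (1,3) reaches an L cell, so W
(3,9): one of the L cells justified above, so L
(1,0): the move to (0,0) reaches an L cell, so W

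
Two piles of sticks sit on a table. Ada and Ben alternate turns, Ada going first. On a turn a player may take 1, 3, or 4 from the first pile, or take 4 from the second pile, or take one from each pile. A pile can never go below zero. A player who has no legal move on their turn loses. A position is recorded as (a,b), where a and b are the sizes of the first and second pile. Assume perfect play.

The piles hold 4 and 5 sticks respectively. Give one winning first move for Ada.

Build the W/L table. Terminal = L. A non-terminal position is W if it has a move to some L; otherwise it is L.
No move ever increases a pile, so every position that can arise here has a ≤ 4 and b ≤ 5; it is enough to label the cells with 0 ≤ a ≤ 4 and 0 ≤ b ≤ 5.
Every move lowers a or b (never raises either), so fill the grid row by row in increasing a, and left to right within a row: each cell's successors are then already labelled.
      b=0  b=1  b=2  b=3  b=4  b=5
a=0:    L    L    L    L    W    W
a=1:    W    W    W    W    W    L
a=2:    L    L    L    L    W    W
a=3:    W    W    W    W    W    L
a=4:    W    W    W    W    L    W
Cells with no legal move (terminal, hence L): (0,0), (0,1), (0,2), (0,3).
The remaining L cells, each justified by listing all of its moves:
(1,5): L (options (0,5)(W), (1,1)(W), (0,4)(W) are all W)
(2,0): L (sole option (1,0)(W) is W)
(2,1): L (options (1,1)(W), (1,0)(W) are all W)
(2,2): L (options (1,2)(W), (1,1)(W) are all W)
(2,3): L (options (1,3)(W), (1,2)(W) are all W)
(3,5): L (options (2,5)(W), (0,5)(W), (3,1)(W), (2,4)(W) are all W)
(4,4): L (options (3,4)(W), (1,4)(W), (0,4)(W), (4,0)(W), (3,3)(W) are all W)
Every other cell has at least one move into one of the L cells above, so it is W.
From (4,5), the L positions reachable in one move are: (3,5), (1,5). Any move reaching one of these is winning.

Move to (3,5).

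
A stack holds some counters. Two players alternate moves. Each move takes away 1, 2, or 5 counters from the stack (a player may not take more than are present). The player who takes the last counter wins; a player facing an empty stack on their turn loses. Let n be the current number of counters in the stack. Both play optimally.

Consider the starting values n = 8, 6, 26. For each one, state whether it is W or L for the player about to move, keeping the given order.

Build the W/L table. Terminal = L. A non-terminal position is W if it has a move to some L; otherwise it is L.
n=0: no move → L
n=1: can move to 0, which is L ⇒ W
n=2: can move to 0, which is L ⇒ W
n=3: moves to 2(W), 1(W); every one is W ⇒ L
n=4: can move to 3, which is L ⇒ W
n=5: can move to 3, which is L ⇒ W
n=6: moves to 5(W), 4(W), 1(W); every one is W ⇒ L
n=7: can move to 6, which is L ⇒ W
n=8: can move to 6, which is L ⇒ W
n=9: moves to 8(W), 7(W), 4(W); every one is W ⇒ L
n=10: can move to 9, which is L ⇒ W
n=11: can move to 9, which is L ⇒ W
n=12: moves to 11(W), 10(W), 7(W); every one is W ⇒ L
n=13: can move to 12, which is L ⇒ W
n=14: can move to 12, which is L ⇒ W
n=15: moves to 14(W), 13(W), 10(W); every one is W ⇒ L
n=16: can move to 15, which is L ⇒ W
n=17: can move to 15, which is L ⇒ W
n=18: moves to 17(W), 16(W), 13(W); every one is W ⇒ L
n=19: can move to 18, which is L ⇒ W
n=20: can move to 18, which is L ⇒ W
n=21: moves to 20(W), 19(W), 16(W); every one is W ⇒ L
n=22: can move to 21, which is L ⇒ W
n=23: can move to 21, which is L ⇒ W
n=24: moves to 23(W), 22(W), 19(W); every one is W ⇒ L
n=25: can move to 24, which is L ⇒ W
n=26: can move to 24, which is L ⇒ W

8: W, 6: L, 26: W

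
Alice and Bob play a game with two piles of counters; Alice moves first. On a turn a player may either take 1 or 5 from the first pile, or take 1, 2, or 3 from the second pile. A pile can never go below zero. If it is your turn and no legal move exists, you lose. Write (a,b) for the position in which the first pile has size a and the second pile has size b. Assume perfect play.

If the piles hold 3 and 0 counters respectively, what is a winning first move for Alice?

Move to (2,0).

Use the standard recursion: the mover loses at a terminal position; elsewhere, the mover wins exactly when some move hands the opponent an L position.
No move ever increases a pile, so every position that can arise here has a ≤ 3 and b ≤ 0; it is enough to label the cells with 0 ≤ a ≤ 3 and 0 ≤ b ≤ 0.
Every move lowers a or b (never raises either), so fill the grid row by row in increasing a, and left to right within a row: each cell's successors are then already labelled.
      b=0
a=0:    L
a=1:    W
a=2:    L
a=3:    W
Cells with no legal move (terminal, hence L): (0,0).
The remaining L cells, each justified by listing all of its moves:
(2,0): only reaches (1,0)(W), which is W → L
Every other cell has at least one move into one of the L cells above, so it is W.
From (3,0), the L positions reachable in one move are: (2,0).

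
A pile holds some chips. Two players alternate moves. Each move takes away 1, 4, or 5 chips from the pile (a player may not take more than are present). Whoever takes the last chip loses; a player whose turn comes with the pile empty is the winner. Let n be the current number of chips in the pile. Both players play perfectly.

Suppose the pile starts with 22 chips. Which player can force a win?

Positions with no move are W. A position that does have a move is losing for the player to move precisely when every available move leads to a winning position for the opponent. Fill in the labels:
n=0: no move; the opponent has just taken the last chip and therefore loses → W
n=1: only reaches 0(W), which is W → L
n=2: reaches L-position 1 → W
n=3: only reaches 2(W), which is W → L
n=4: reaches L-position 3 → W
n=5: reaches L-position 1 → W
n=6: reaches L-position 1 → W
n=7: reaches L-position 3 → W
n=8: reaches L-position 3 → W
n=9: only reaches 8(W), 5(W), 4(W), all W → L
n=10: reaches L-position 9 → W
n=11: only reaches 10(W), 7(W), 6(W), all W → L
n=12: reaches L-position 11 → W
n=13: reaches L-position 9 → W
n=14: reaches L-position 9 → W
n=15: reaches L-position 11 → W
n=16: reaches L-position 11 → W
n=17: only reaches 16(W), 13(W), 12(W), all W → L
n=18: reaches L-position 17 → W
n=19: only reaches 18(W), 15(W), 14(W), all W → L
n=20: reaches L-position 19 → W
n=21: reaches L-position 17 → W
n=22: reaches L-position 17 → W
From 22 the player to move can remove 5, leaving 17, reaching an L position.

The first player wins.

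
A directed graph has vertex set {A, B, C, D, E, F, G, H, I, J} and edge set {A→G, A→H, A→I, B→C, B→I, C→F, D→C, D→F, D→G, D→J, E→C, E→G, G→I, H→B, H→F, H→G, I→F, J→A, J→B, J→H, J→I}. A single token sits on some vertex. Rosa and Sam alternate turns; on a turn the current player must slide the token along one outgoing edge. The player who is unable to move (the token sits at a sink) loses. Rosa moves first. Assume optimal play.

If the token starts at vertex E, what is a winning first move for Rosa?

Move to G.

Use the standard recursion: the mover loses at a terminal position; elsewhere, the mover wins exactly when some move hands the opponent an L position.
Every edge goes from a vertex to one that appears earlier in the order F, I, C, G, B, H, A, J, D, E, so processing vertices in that order labels each vertex after all of its successors.
F: no outgoing edge → L
I: reaches L-position F → W
C: reaches L-position F → W
G: only reaches I(W), which is W → L
B: only reaches C(W), I(W), all W → L
H: reaches L-position B → W
A: reaches L-position G → W
J: reaches L-position B → W
D: reaches L-position G → W
E: reaches L-position G → W
From E, the L positions reachable in one move are: G.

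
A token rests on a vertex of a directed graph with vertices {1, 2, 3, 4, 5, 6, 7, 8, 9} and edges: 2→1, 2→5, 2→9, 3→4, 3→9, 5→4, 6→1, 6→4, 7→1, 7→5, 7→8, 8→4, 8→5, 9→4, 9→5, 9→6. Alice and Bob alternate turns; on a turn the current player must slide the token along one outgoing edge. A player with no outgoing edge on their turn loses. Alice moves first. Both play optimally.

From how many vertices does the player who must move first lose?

Classify positions by backward induction: terminal positions (no move available) are L. From any other position, the mover wins iff some move reaches an L.
Every edge goes from a vertex to one that appears earlier in the order 1, 4, 6, 5, 8, 9, 7, 2, 3, so processing vertices in that order labels each vertex after all of its successors.
1: no outgoing edge → L
4: no outgoing edge → L
6: →4(L), so W
5: →4(L), so W
8: →4(L), so W
9: →4(L), so W
7: →1(L), so W
2: →1(L), so W
3: →4(L), so W
The L vertices are 1, 4; that is 2 in all.

2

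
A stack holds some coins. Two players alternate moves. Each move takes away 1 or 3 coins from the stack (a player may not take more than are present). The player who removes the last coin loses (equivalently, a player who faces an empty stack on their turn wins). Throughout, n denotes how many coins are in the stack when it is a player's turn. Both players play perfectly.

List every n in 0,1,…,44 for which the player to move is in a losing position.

1, 3, 5, 7, 9, 11, 13, 15, 17, 19, 21, 23, 25, 27, 29, 31, 33, 35, 37, 39, 41, 43

Build the W/L table. Terminal = W. A non-terminal position is W if it has a move to some L; otherwise it is L.
n=0: no move; the opponent has just taken the last coin and therefore loses → W
n=1: L (sole option 0(W) is W)
n=2: W (go to 1, an L position)
n=3: L (options 2(W), 0(W) are all W)
n=4: W (go to 3, an L position)
n=5: L (options 4(W), 2(W) are all W)
n=6: W (go to 5, an L position)
n=7: L (options 6(W), 4(W) are all W)
n=8: W (go to 7, an L position)
n=9: L (options 8(W), 6(W) are all W)
n=10: W (go to 9, an L position)
n=11: L (options 10(W), 8(W) are all W)
n=12: W (go to 11, an L position)
n=13: L (options 12(W), 10(W) are all W)
n=14: W (go to 13, an L position)
n=15: L (options 14(W), 12(W) are all W)
n=16: W (go to 15, an L position)
n=17: L (options 16(W), 14(W) are all W)
n=18: W (go to 17, an L position)
n=19: L (options 18(W), 16(W) are all W)
n=20: W (go to 19, an L position)
n=21: L (options 20(W), 18(W) are all W)
n=22: W (go to 21, an L position)
n=23: L (options 22(W), 20(W) are all W)
n=24: W (go to 23, an L position)
n=25: L (options 24(W), 22(W) are all W)
n=26: W (go to 25, an L position)
n=27: L (options 26(W), 24(W) are all W)
n=28: W (go to 27, an L position)
n=29: L (options 28(W), 26(W) are all W)
n=30: W (go to 29, an L position)
n=31: L (options 30(W), 28(W) are all W)
n=32: W (go to 31, an L position)
n=33: L (options 32(W), 30(W) are all W)
n=34: W (go to 33, an L position)
n=35: L (options 34(W), 32(W) are all W)
n=36: W (go to 35, an L position)
n=37: L (options 36(W), 34(W) are all W)
n=38: W (go to 37, an L position)
n=39: L (options 38(W), 36(W) are all W)
n=40: W (go to 39, an L position)
n=41: L (options 40(W), 38(W) are all W)
n=42: W (go to 41, an L position)
n=43: L (options 42(W), 40(W) are all W)
n=44: W (go to 43, an L position)
Reading off the rows marked L gives the requested list; there are 22 such values of n.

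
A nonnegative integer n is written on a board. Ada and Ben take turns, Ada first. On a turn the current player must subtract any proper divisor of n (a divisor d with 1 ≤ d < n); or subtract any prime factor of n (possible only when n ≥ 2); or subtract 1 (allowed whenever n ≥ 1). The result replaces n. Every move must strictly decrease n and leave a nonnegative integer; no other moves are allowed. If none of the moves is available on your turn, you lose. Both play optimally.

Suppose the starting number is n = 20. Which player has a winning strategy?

Ben wins.

Work bottom-up. With no move the player to move loses. Otherwise the position is W if at least one move leads to an L position for the opponent, and L if every move leads to a W.
n=0: no move → L
n=1: can move to 0, which is L ⇒ W
n=2: can move to 0, which is L ⇒ W
n=3: can move to 0, which is L ⇒ W
n=4: moves to 2(W), 3(W); every one is W ⇒ L
n=5: can move to 0, which is L ⇒ W
n=6: can move to 4, which is L ⇒ W
n=7: can move to 0, which is L ⇒ W
n=8: can move to 4, which is L ⇒ W
n=9: moves to 6(W), 8(W); every one is W ⇒ L
n=10: can move to 9, which is L ⇒ W
n=11: can move to 0, which is L ⇒ W
n=12: can move to 9, which is L ⇒ W
n=13: can move to 0, which is L ⇒ W
n=14: moves to 7(W), 12(W), 13(W); every one is W ⇒ L
n=15: can move to 14, which is L ⇒ W
n=16: can move to 14, which is L ⇒ W
n=17: can move to 0, which is L ⇒ W
n=18: can move to 9, which is L ⇒ W
n=19: can move to 0, which is L ⇒ W
n=20: moves to 10(W), 15(W), 16(W), 18(W), 19(W); every one is W ⇒ L
Every move from 20 reaches a W position, so the mover loses.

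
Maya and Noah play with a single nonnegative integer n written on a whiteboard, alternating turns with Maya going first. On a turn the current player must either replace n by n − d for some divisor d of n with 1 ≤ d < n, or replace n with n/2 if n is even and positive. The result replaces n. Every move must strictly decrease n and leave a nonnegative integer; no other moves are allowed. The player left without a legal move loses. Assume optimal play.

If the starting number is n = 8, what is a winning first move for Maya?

Move to 7.

Use the standard recursion: the mover loses at a terminal position; elsewhere, the mover wins exactly when some move hands the opponent an L position.
n=0: no move → L
n=1: no move → L
n=2: can move to 1, which is L ⇒ W
n=3: the only move is to 2(W), a W ⇒ L
n=4: can move to 3, which is L ⇒ W
n=5: the only move is to 4(W), a W ⇒ L
n=6: can move to 3, which is L ⇒ W
n=7: the only move is to 6(W), a W ⇒ L
n=8: can move to 7, which is L ⇒ W
From 8, the L positions reachable in one move are: 7.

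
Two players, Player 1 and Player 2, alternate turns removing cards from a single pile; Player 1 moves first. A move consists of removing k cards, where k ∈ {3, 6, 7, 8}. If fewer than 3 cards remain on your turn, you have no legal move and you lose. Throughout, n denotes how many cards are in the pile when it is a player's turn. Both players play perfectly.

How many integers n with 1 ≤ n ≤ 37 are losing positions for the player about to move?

Classify positions by backward induction: terminal positions (no move available) are L. From any other position, the mover wins iff some move reaches an L.
n=0: no move → L
n=1: no move → L
n=2: no move → L
n=3: reaches L-position 0 → W
n=4: reaches L-position 1 → W
n=5: reaches L-position 2 → W
n=6: reaches L-position 0 → W
n=7: reaches L-position 1 → W
n=8: reaches L-position 2 → W
n=9: reaches L-position 2 → W
n=10: reaches L-position 2 → W
n=11: only reaches 8(W), 5(W), 4(W), 3(W), all W → L
n=12: only reaches 9(W), 6(W), 5(W), 4(W), all W → L
n=13: only reaches 10(W), 7(W), 6(W), 5(W), all W → L
n=14: reaches L-position 11 → W
n=15: reaches L-position 12 → W
n=16: reaches L-position 13 → W
n=17: reaches L-position 11 → W
n=18: reaches L-position 12 → W
n=19: reaches L-position 13 → W
n=20: reaches L-position 13 → W
n=21: reaches L-position 13 → W
n=22: only reaches 19(W), 16(W), 15(W), 14(W), all W → L
n=23: only reaches 20(W), 17(W), 16(W), 15(W), all W → L
n=24: only reaches 21(W), 18(W), 17(W), 16(W), all W → L
n=25: reaches L-position 22 → W
n=26: reaches L-position 23 → W
n=27: reaches L-position 24 → W
n=28: reaches L-position 22 → W
n=29: reaches L-position 23 → W
n=30: reaches L-position 24 → W
n=31: reaches L-position 24 → W
n=32: reaches L-position 24 → W
n=33: only reaches 30(W), 27(W), 26(W), 25(W), all W → L
n=34: only reaches 31(W), 28(W), 27(W), 26(W), all W → L
n=35: only reaches 32(W), 29(W), 28(W), 27(W), all W → L
n=36: reaches L-position 33 → W
n=37: reaches L-position 34 → W
L entries with 1 ≤ n ≤ 37 (n=0 is outside the asked range and is not counted): n = 1, 2, 11, 12, 13, 22, 23, 24, 33, 34, 35; that makes 11.

11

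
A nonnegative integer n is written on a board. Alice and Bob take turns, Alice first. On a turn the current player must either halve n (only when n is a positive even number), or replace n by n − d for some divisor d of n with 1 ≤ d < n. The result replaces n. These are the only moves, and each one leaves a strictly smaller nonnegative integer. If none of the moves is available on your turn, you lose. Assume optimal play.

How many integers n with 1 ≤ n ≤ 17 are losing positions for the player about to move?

Label each position W (a win for the player to move) or L (a loss). A position with no legal move is L; any other position is W exactly when some move reaches an L, and L when every move reaches a W.
n=0: no move → L
n=1: no move → L
n=2: →1(L), so W
n=3: →2(W) only, which is W, so L
n=4: →3(L), so W
n=5: →4(W) only, which is W, so L
n=6: →3(L), so W
n=7: →6(W) only, which is W, so L
n=8: →7(L), so W
n=9: →6(W), 8(W) — all W, so L
n=10: →5(L), so W
n=11: →10(W) only, which is W, so L
n=12: →9(L), so W
n=13: →12(W) only, which is W, so L
n=14: →7(L), so W
n=15: →10(W), 12(W), 14(W) — all W, so L
n=16: →15(L), so W
n=17: →16(W) only, which is W, so L
L entries with 1 ≤ n ≤ 17 (n=0 is outside the asked range and is not counted): n = 1, 3, 5, 7, 9, 11, 13, 15, 17; that makes 9.

9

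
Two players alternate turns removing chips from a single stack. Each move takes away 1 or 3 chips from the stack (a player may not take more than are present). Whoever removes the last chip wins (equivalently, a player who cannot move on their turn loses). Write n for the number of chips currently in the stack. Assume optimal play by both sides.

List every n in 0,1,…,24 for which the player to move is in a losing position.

Use the standard recursion: the mover loses at a terminal position; elsewhere, the mover wins exactly when some move hands the opponent an L position.
n=0: no move → L
n=1: reaches L-position 0 → W
n=2: only reaches 1(W), which is W → L
n=3: reaches L-position 2 → W
n=4: only reaches 3(W), 1(W), all W → L
n=5: reaches L-position 4 → W
n=6: only reaches 5(W), 3(W), all W → L
n=7: reaches L-position 6 → W
n=8: only reaches 7(W), 5(W), all W → L
n=9: reaches L-position 8 → W
n=10: only reaches 9(W), 7(W), all W → L
n=11: reaches L-position 10 → W
n=12: only reaches 11(W), 9(W), all W → L
n=13: reaches L-position 12 → W
n=14: only reaches 13(W), 11(W), all W → L
n=15: reaches L-position 14 → W
n=16: only reaches 15(W), 13(W), all W → L
n=17: reaches L-position 16 → W
n=18: only reaches 17(W), 15(W), all W → L
n=19: reaches L-position 18 → W
n=20: only reaches 19(W), 17(W), all W → L
n=21: reaches L-position 20 → W
n=22: only reaches 21(W), 19(W), all W → L
n=23: reaches L-position 22 → W
n=24: only reaches 23(W), 21(W), all W → L
The losing starting values of n are exactly the entries labelled L in this table (13 of them).

0, 2, 4, 6, 8, 10, 12, 14, 16, 18, 20, 22, 24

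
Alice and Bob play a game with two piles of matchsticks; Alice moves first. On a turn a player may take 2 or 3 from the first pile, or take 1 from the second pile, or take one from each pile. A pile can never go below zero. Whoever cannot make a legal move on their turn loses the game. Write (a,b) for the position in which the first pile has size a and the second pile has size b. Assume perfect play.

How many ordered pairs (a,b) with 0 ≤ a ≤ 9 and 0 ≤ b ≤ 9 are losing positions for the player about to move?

Compute win/loss labels from the base case upward. A position with no move is L. Any other position is W if it can reach an L in one move, else L.
Every move lowers a or b (never raises either), so fill the grid row by row in increasing a, and left to right within a row: each cell's successors are then already labelled.
      b=0  b=1  b=2  b=3  b=4  b=5  b=6  b=7  b=8  b=9
a=0:    L    W    L    W    L    W    L    W    L    W
a=1:    L    W    L    W    L    W    L    W    L    W
a=2:    W    W    W    W    W    W    W    W    W    W
a=3:    W    L    W    L    W    L    W    L    W    L
a=4:    W    L    W    L    W    L    W    L    W    L
a=5:    L    W    W    W    W    W    W    W    W    W
a=6:    L    W    L    W    L    W    L    W    L    W
a=7:    W    W    L    W    L    W    L    W    L    W
a=8:    W    L    W    W    W    W    W    W    W    W
a=9:    W    L    W    L    W    L    W    L    W    L
Cells with no legal move (terminal, hence L): (0,0), (1,0).
The remaining L cells, each justified by listing all of its moves:
(0,2): L (sole option (0,1)(W) is W)
(0,4): L (sole option (0,3)(W) is W)
(0,6): L (sole option (0,5)(W) is W)
(0,8): L (sole option (0,7)(W) is W)
(1,2): L (options (1,1)(W), (0,1)(W) are all W)
(1,4): L (options (1,3)(W), (0,3)(W) are all W)
(1,6): L (options (1,5)(W), (0,5)(W) are all W)
(1,8): L (options (1,7)(W), (0,7)(W) are all W)
(3,1): L (options (1,1)(W), (0,1)(W), (3,0)(W), (2,0)(W) are all W)
(3,3): L (options (1,3)(W), (0,3)(W), (3,2)(W), (2,2)(W) are all W)
(3,5): L (options (1,5)(W), (0,5)(W), (3,4)(W), (2,4)(W) are all W)
(3,7): L (options (1,7)(W), (0,7)(W), (3,6)(W), (2,6)(W) are all W)
(3,9): L (options (1,9)(W), (0,9)(W), (3,8)(W), (2,8)(W) are all W)
(4,1): L (options (2,1)(W), (1,1)(W), (4,0)(W), (3,0)(W) are all W)
(4,3): L (options (2,3)(W), (1,3)(W), (4,2)(W), (3,2)(W) are all W)
(4,5): L (options (2,5)(W), (1,5)(W), (4,4)(W), (3,4)(W) are all W)
(4,7): L (options (2,7)(W), (1,7)(W), (4,6)(W), (3,6)(W) are all W)
(4,9): L (options (2,9)(W), (1,9)(W), (4,8)(W), (3,8)(W) are all W)
(5,0): L (options (3,0)(W), (2,0)(W) are all W)
(6,0): L (options (4,0)(W), (3,0)(W) are all W)
(6,2): L (options (4,2)(W), (3,2)(W), (6,1)(W), (5,1)(W) are all W)
(6,4): L (options (4,4)(W), (3,4)(W), (6,3)(W), (5,3)(W) are all W)
(6,6): L (options (4,6)(W), (3,6)(W), (6,5)(W), (5,5)(W) are all W)
(6,8): L (options (4,8)(W), (3,8)(W), (6,7)(W), (5,7)(W) are all W)
(7,2): L (options (5,2)(W), (4,2)(W), (7,1)(W), (6,1)(W) are all W)
(7,4): L (options (5,4)(W), (4,4)(W), (7,3)(W), (6,3)(W) are all W)
(7,6): L (options (5,6)(W), (4,6)(W), (7,5)(W), (6,5)(W) are all W)
(7,8): L (options (5,8)(W), (4,8)(W), (7,7)(W), (6,7)(W) are all W)
(8,1): L (options (6,1)(W), (5,1)(W), (8,0)(W), (7,0)(W) are all W)
(9,1): L (options (7,1)(W), (6,1)(W), (9,0)(W), (8,0)(W) are all W)
(9,3): L (options (7,3)(W), (6,3)(W), (9,2)(W), (8,2)(W) are all W)
(9,5): L (options (7,5)(W), (6,5)(W), (9,4)(W), (8,4)(W) are all W)
(9,7): L (options (7,7)(W), (6,7)(W), (9,6)(W), (8,6)(W) are all W)
(9,9): L (options (7,9)(W), (6,9)(W), (9,8)(W), (8,8)(W) are all W)
Every other cell has at least one move into one of the L cells above, so it is W.
L cells per row: a=0: 5, a=1: 5, a=2: 0, a=3: 5, a=4: 5, a=5: 1, a=6: 5, a=7: 4, a=8: 1, a=9: 5; total 36.

36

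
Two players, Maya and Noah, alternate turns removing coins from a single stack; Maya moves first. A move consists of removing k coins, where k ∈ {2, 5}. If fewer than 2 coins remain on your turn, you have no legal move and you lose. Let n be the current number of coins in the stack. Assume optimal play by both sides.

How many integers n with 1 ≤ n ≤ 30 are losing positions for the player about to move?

Build the W/L table. Terminal = L. A non-terminal position is W if it has a move to some L; otherwise it is L.
n=0: no move → L
n=1: no move → L
n=2: →0(L), so W
n=3: →1(L), so W
n=4: →2(W) only, which is W, so L
n=5: →0(L), so W
n=6: →4(L), so W
n=7: →5(W), 2(W) — all W, so L
n=8: →6(W), 3(W) — all W, so L
n=9: →7(L), so W
n=10: →8(L), so W
n=11: →9(W), 6(W) — all W, so L
n=12: →7(L), so W
n=13: →11(L), so W
n=14: →12(W), 9(W) — all W, so L
n=15: →13(W), 10(W) — all W, so L
n=16: →14(L), so W
n=17: →15(L), so W
n=18: →16(W), 13(W) — all W, so L
n=19: →14(L), so W
n=20: →18(L), so W
n=21: →19(W), 16(W) — all W, so L
n=22: →20(W), 17(W) — all W, so L
n=23: →21(L), so W
n=24: →22(L), so W
n=25: →23(W), 20(W) — all W, so L
n=26: →21(L), so W
n=27: →25(L), so W
n=28: →26(W), 23(W) — all W, so L
n=29: →27(W), 24(W) — all W, so L
n=30: →28(L), so W
L entries with 1 ≤ n ≤ 30 (n=0 is outside the asked range and is not counted): n = 1, 4, 7, 8, 11, 14, 15, 18, 21, 22, 25, 28, 29; that makes 13.

13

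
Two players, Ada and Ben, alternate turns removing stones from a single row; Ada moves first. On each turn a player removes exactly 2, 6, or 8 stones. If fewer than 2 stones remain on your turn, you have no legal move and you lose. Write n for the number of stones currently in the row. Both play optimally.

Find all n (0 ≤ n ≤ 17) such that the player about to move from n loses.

0, 1, 4, 5, 14, 15

Classify positions by backward induction: terminal positions (no move available) are L. From any other position, the mover wins iff some move reaches an L.
n=0: no move → L
n=1: no move → L
n=2: can move to 0, which is L ⇒ W
n=3: can move to 1, which is L ⇒ W
n=4: the only move is to 2(W), a W ⇒ L
n=5: the only move is to 3(W), a W ⇒ L
n=6: can move to 4, which is L ⇒ W
n=7: can move to 5, which is L ⇒ W
n=8: can move to 0, which is L ⇒ W
n=9: can move to 1, which is L ⇒ W
n=10: can move to 4, which is L ⇒ W
n=11: can move to 5, which is L ⇒ W
n=12: can move to 4, which is L ⇒ W
n=13: can move to 5, which is L ⇒ W
n=14: moves to 12(W), 8(W), 6(W); every one is W ⇒ L
n=15: moves to 13(W), 9(W), 7(W); every one is W ⇒ L
n=16: can move to 14, which is L ⇒ W
n=17: can move to 15, which is L ⇒ W
The losing starting values of n are exactly the entries labelled L in this table (6 of them).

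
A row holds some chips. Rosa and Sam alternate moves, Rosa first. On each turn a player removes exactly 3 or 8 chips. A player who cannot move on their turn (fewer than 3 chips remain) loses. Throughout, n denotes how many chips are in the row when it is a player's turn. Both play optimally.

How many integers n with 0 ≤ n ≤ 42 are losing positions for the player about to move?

20

Positions with no move are L. A position that does have a move is losing for the player to move precisely when every available move leads to a winning position for the opponent. Fill in the labels:
n=0: no move → L
n=1: no move → L
n=2: no move → L
n=3: →0(L), so W
n=4: →1(L), so W
n=5: →2(L), so W
n=6: →3(W) only, which is W, so L
n=7: →4(W) only, which is W, so L
n=8: →0(L), so W
n=9: →6(L), so W
n=10: →7(L), so W
n=11: →8(W), 3(W) — all W, so L
n=12: →9(W), 4(W) — all W, so L
n=13: →10(W), 5(W) — all W, so L
n=14: →11(L), so W
n=15: →12(L), so W
n=16: →13(L), so W
n=17: →14(W), 9(W) — all W, so L
n=18: →15(W), 10(W) — all W, so L
n=19: →11(L), so W
n=20: →17(L), so W
n=21: →18(L), so W
n=22: →19(W), 14(W) — all W, so L
n=23: →20(W), 15(W) — all W, so L
n=24: →21(W), 16(W) — all W, so L
n=25: →22(L), so W
n=26: →23(L), so W
n=27: →24(L), so W
n=28: →25(W), 20(W) — all W, so L
n=29: →26(W), 21(W) — all W, so L
n=30: →22(L), so W
n=31: →28(L), so W
n=32: →29(L), so W
n=33: →30(W), 25(W) — all W, so L
n=34: →31(W), 26(W) — all W, so L
n=35: →32(W), 27(W) — all W, so L
n=36: →33(L), so W
n=37: →34(L), so W
n=38: →35(L), so W
n=39: →36(W), 31(W) — all W, so L
n=40: →37(W), 32(W) — all W, so L
n=41: →33(L), so W
n=42: →39(L), so W
L entries with 0 ≤ n ≤ 42: n = 0, 1, 2, 6, 7, 11, 12, 13, 17, 18, 22, 23, 24, 28, 29, 33, 34, 35, 39, 40; that makes 20.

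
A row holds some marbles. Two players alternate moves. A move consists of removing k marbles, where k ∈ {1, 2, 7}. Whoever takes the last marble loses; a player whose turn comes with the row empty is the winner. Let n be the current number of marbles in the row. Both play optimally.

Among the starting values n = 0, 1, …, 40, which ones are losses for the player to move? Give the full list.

1, 4, 7, 10, 13, 16, 19, 22, 25, 28, 31, 34, 37, 40

Positions with no move are W. A position that does have a move is losing for the player to move precisely when every available move leads to a winning position for the opponent. Fill in the labels:
n=0: no move; the opponent has just taken the last marble and therefore loses → W
n=1: only reaches 0(W), which is W → L
n=2: reaches L-position 1 → W
n=3: reaches L-position 1 → W
n=4: only reaches 3(W), 2(W), all W → L
n=5: reaches L-position 4 → W
n=6: reaches L-position 4 → W
n=7: only reaches 6(W), 5(W), 0(W), all W → L
n=8: reaches L-position 7 → W
n=9: reaches L-position 7 → W
n=10: only reaches 9(W), 8(W), 3(W), all W → L
n=11: reaches L-position 10 → W
n=12: reaches L-position 10 → W
n=13: only reaches 12(W), 11(W), 6(W), all W → L
n=14: reaches L-position 13 → W
n=15: reaches L-position 13 → W
n=16: only reaches 15(W), 14(W), 9(W), all W → L
n=17: reaches L-position 16 → W
n=18: reaches L-position 16 → W
n=19: only reaches 18(W), 17(W), 12(W), all W → L
n=20: reaches L-position 19 → W
n=21: reaches L-position 19 → W
n=22: only reaches 21(W), 20(W), 15(W), all W → L
n=23: reaches L-position 22 → W
n=24: reaches L-position 22 → W
n=25: only reaches 24(W), 23(W), 18(W), all W → L
n=26: reaches L-position 25 → W
n=27: reaches L-position 25 → W
n=28: only reaches 27(W), 26(W), 21(W), all W → L
n=29: reaches L-position 28 → W
n=30: reaches L-position 28 → W
n=31: only reaches 30(W), 29(W), 24(W), all W → L
n=32: reaches L-position 31 → W
n=33: reaches L-position 31 → W
n=34: only reaches 33(W), 32(W), 27(W), all W → L
n=35: reaches L-position 34 → W
n=36: reaches L-position 34 → W
n=37: only reaches 36(W), 35(W), 30(W), all W → L
n=38: reaches L-position 37 → W
n=39: reaches L-position 37 → W
n=40: only reaches 39(W), 38(W), 33(W), all W → L
The losing starting values of n are exactly the entries labelled L in this table (14 of them).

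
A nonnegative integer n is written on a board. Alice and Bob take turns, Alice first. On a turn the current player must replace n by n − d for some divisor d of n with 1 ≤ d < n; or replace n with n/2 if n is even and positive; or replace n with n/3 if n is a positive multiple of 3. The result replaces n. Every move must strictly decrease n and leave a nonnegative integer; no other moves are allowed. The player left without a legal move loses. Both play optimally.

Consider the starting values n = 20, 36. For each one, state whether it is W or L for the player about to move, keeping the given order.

Build the W/L table. Terminal = L. A non-terminal position is W if it has a move to some L; otherwise it is L.
n=0: no move → L
n=1: no move → L
n=2: →1(L), so W
n=3: →1(L), so W
n=4: →2(W), 3(W) — all W, so L
n=5: →4(L), so W
n=6: →4(L), so W
n=7: →6(W) only, which is W, so L
n=8: →4(L), so W
n=9: →3(W), 6(W), 8(W) — all W, so L
n=10: →9(L), so W
n=11: →10(W) only, which is W, so L
n=12: →4(L), so W
n=13: →12(W) only, which is W, so L
n=14: →7(L), so W
n=15: →5(W), 10(W), 12(W), 14(W) — all W, so L
n=16: →15(L), so W
n=17: →16(W) only, which is W, so L
n=18: →9(L), so W
n=19: →18(W) only, which is W, so L
n=20: →15(L), so W
n=21: →7(L), so W
n=22: →11(L), so W
n=23: →22(W) only, which is W, so L
n=24: →23(L), so W
n=25: →20(W), 24(W) — all W, so L
n=26: →13(L), so W
n=27: →9(L), so W
n=28: →14(W), 21(W), 24(W), 26(W), 27(W) — all W, so L
n=29: →28(L), so W
n=30: →15(L), so W
n=31: →30(W) only, which is W, so L
n=32: →28(L), so W
n=33: →11(L), so W
n=34: →17(L), so W
n=35: →28(L), so W
n=36: →12(W), 18(W), 24(W), 27(W), 30(W), 32(W), 33(W), 34(W), 35(W) — all W, so L

20: W, 36: L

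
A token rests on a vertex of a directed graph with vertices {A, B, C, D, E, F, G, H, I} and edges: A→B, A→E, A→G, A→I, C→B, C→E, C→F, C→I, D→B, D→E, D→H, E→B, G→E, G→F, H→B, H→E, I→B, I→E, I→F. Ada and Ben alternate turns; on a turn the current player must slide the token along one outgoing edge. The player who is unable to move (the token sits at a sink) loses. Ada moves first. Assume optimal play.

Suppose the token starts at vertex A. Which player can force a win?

Ada wins.

Compute win/loss labels from the base case upward. A position with no move is L. Any other position is W if it can reach an L in one move, else L.
Every edge goes from a vertex to one that appears earlier in the order B, F, E, I, C, G, A, H, D, so processing vertices in that order labels each vertex after all of its successors.
B: no outgoing edge → L
F: no outgoing edge → L
E: →B(L), so W
I: →F(L), so W
C: →F(L), so W
G: →F(L), so W
A: →B(L), so W
H: →B(L), so W
D: →B(L), so W
The starting position A is W: Ada should move to B, handing over an L position.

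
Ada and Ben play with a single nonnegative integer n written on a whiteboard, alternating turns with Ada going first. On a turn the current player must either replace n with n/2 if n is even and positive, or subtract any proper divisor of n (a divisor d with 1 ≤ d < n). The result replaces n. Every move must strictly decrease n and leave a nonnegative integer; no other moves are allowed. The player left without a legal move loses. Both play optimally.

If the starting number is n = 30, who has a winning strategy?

Compute win/loss labels from the base case upward. A position with no move is L. Any other position is W if it can reach an L in one move, else L.
n=0: no move → L
n=1: no move → L
n=2: W (go to 1, an L position)
n=3: L (sole option 2(W) is W)
n=4: W (go to 3, an L position)
n=5: L (sole option 4(W) is W)
n=6: W (go to 3, an L position)
n=7: L (sole option 6(W) is W)
n=8: W (go to 7, an L position)
n=9: L (options 6(W), 8(W) are all W)
n=10: W (go to 5, an L position)
n=11: L (sole option 10(W) is W)
n=12: W (go to 9, an L position)
n=13: L (sole option 12(W) is W)
n=14: W (go to 7, an L position)
n=15: L (options 10(W), 12(W), 14(W) are all W)
n=16: W (go to 15, an L position)
n=17: L (sole option 16(W) is W)
n=18: W (go to 9, an L position)
n=19: L (sole option 18(W) is W)
n=20: W (go to 15, an L position)
n=21: L (options 14(W), 18(W), 20(W) are all W)
n=22: W (go to 11, an L position)
n=23: L (sole option 22(W) is W)
n=24: W (go to 21, an L position)
n=25: L (options 20(W), 24(W) are all W)
n=26: W (go to 13, an L position)
n=27: L (options 18(W), 24(W), 26(W) are all W)
n=28: W (go to 21, an L position)
n=29: L (sole option 28(W) is W)
n=30: W (go to 15, an L position)
The starting position 30 is W: Ada should move to 15, handing over an L position.

Ada wins.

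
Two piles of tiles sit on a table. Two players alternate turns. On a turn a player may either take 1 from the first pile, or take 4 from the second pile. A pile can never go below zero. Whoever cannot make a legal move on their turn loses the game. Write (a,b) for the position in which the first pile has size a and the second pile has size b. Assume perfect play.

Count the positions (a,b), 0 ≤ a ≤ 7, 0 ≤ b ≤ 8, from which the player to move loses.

Compute win/loss labels from the base case upward. A position with no move is L. Any other position is W if it can reach an L in one move, else L.
Every move lowers a or b (never raises either), so fill the grid row by row in increasing a, and left to right within a row: each cell's successors are then already labelled.
      b=0  b=1  b=2  b=3  b=4  b=5  b=6  b=7  b=8
a=0:    L    L    L    L    W    W    W    W    L
a=1:    W    W    W    W    L    L    L    L    W
a=2:    L    L    L    L    W    W    W    W    L
a=3:    W    W    W    W    L    L    L    L    W
a=4:    L    L    L    L    W    W    W    W    L
a=5:    W    W    W    W    L    L    L    L    W
a=6:    L    L    L    L    W    W    W    W    L
a=7:    W    W    W    W    L    L    L    L    W
Cells with no legal move (terminal, hence L): (0,0), (0,1), (0,2), (0,3).
The remaining L cells, each justified by listing all of its moves:
(0,8): the only move is to (0,4)(W), a W ⇒ L
(1,4): moves to (0,4)(W), (1,0)(W); every one is W ⇒ L
(1,5): moves to (0,5)(W), (1,1)(W); every one is W ⇒ L
(1,6): moves to (0,6)(W), (1,2)(W); every one is W ⇒ L
(1,7): moves to (0,7)(W), (1,3)(W); every one is W ⇒ L
(2,0): the only move is to (1,0)(W), a W ⇒ L
(2,1): the only move is to (1,1)(W), a W ⇒ L
(2,2): the only move is to (1,2)(W), a W ⇒ L
(2,3): the only move is to (1,3)(W), a W ⇒ L
(2,8): moves to (1,8)(W), (2,4)(W); every one is W ⇒ L
(3,4): moves to (2,4)(W), (3,0)(W); every one is W ⇒ L
(3,5): moves to (2,5)(W), (3,1)(W); every one is W ⇒ L
(3,6): moves to (2,6)(W), (3,2)(W); every one is W ⇒ L
(3,7): moves to (2,7)(W), (3,3)(W); every one is W ⇒ L
(4,0): the only move is to (3,0)(W), a W ⇒ L
(4,1): the only move is to (3,1)(W), a W ⇒ L
(4,2): the only move is to (3,2)(W), a W ⇒ L
(4,3): the only move is to (3,3)(W), a W ⇒ L
(4,8): moves to (3,8)(W), (4,4)(W); every one is W ⇒ L
(5,4): moves to (4,4)(W), (5,0)(W); every one is W ⇒ L
(5,5): moves to (4,5)(W), (5,1)(W); every one is W ⇒ L
(5,6): moves to (4,6)(W), (5,2)(W); every one is W ⇒ L
(5,7): moves to (4,7)(W), (5,3)(W); every one is W ⇒ L
(6,0): the only move is to (5,0)(W), a W ⇒ L
(6,1): the only move is to (5,1)(W), a W ⇒ L
(6,2): the only move is to (5,2)(W), a W ⇒ L
(6,3): the only move is to (5,3)(W), a W ⇒ L
(6,8): moves to (5,8)(W), (6,4)(W); every one is W ⇒ L
(7,4): moves to (6,4)(W), (7,0)(W); every one is W ⇒ L
(7,5): moves to (6,5)(W), (7,1)(W); every one is W ⇒ L
(7,6): moves to (6,6)(W), (7,2)(W); every one is W ⇒ L
(7,7): moves to (6,7)(W), (7,3)(W); every one is W ⇒ L
Every other cell has at least one move into one of the L cells above, so it is W.
L cells per row: a=0: 5, a=1: 4, a=2: 5, a=3: 4, a=4: 5, a=5: 4, a=6: 5, a=7: 4; total 36.

36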